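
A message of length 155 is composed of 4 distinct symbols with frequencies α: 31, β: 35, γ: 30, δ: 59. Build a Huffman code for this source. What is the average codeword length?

2 bits/symbol

Probabilities are the counts divided by 155.
Repeatedly combine the two least-probable nodes; the expected code length is the sum of the merged weights.
merge 6/31 + 1/5 → 61/155
merge 7/31 + 59/155 → 94/155
merge 61/155 + 94/155 → 1
L = 61/155 + 94/155 + 1 = 2 bits/symbol.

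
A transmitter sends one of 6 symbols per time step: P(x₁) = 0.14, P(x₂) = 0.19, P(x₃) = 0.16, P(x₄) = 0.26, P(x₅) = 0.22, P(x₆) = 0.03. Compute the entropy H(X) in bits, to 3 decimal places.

2.413 bits

H = −Σ pᵢ log₂ pᵢ.
−0.14·log₂(0.14) = 0.3971
−0.19·log₂(0.19) = 0.4552
−0.16·log₂(0.16) = 0.4230
−0.26·log₂(0.26) = 0.5053
−0.22·log₂(0.22) = 0.4806
−0.03·log₂(0.03) = 0.1518
Sum ≈ 2.4130 → 2.413 bits.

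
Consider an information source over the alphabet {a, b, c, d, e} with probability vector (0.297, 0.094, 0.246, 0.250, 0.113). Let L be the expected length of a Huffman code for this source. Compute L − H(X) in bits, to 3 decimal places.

Entropy H = −Σ p log₂ p ≈ 2.1940 bits.
Huffman merges: 47/500+113/1000→207/1000; 207/1000+123/500→453/1000; 1/4+297/1000→547/1000; 453/1000+547/1000→1. L = 2207/1000 ≈ 2.2070.
L − H = 2.2070 − 2.1940 = 0.013 bits.

0.013 bits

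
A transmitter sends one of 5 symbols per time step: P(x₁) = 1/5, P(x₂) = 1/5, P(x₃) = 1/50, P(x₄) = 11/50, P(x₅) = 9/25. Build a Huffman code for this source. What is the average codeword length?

Repeatedly combine the two least-probable nodes; the expected code length is the sum of the merged weights.
merge 1/50 + 1/5 → 11/50
merge 1/5 + 11/50 → 21/50
merge 11/50 + 9/25 → 29/50
merge 21/50 + 29/50 → 1
L = 11/50 + 21/50 + 29/50 + 1 = 111/50 = 2.22 bits/symbol.

2.22 bits/symbol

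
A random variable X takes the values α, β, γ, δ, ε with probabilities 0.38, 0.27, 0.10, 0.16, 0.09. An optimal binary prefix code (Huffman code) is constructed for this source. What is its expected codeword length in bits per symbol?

Repeatedly combine the two least-probable nodes; the expected code length is the sum of the merged weights.
merge 9/100 + 1/10 → 19/100
merge 4/25 + 19/100 → 7/20
merge 27/100 + 7/20 → 31/50
merge 19/50 + 31/50 → 1
L = 19/100 + 7/20 + 31/50 + 1 = 54/25 = 2.16 bits/symbol.

2.16 bits/symbol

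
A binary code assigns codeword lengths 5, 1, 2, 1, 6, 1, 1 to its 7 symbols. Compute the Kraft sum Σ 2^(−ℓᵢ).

2.296875

With common denominator 2^6 = 64: Σ 2^(−ℓᵢ) = 2/64 + 32/64 + 16/64 + 32/64 + 1/64 + 32/64 + 32/64 = 147/64 = 2.296875.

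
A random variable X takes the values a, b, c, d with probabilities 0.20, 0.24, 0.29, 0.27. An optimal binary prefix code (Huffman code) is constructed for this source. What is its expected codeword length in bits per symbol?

Repeatedly combine the two least-probable nodes; the expected code length is the sum of the merged weights.
merge 1/5 + 6/25 → 11/25
merge 27/100 + 29/100 → 14/25
merge 11/25 + 14/25 → 1
L = 11/25 + 14/25 + 1 = 2 bits/symbol.

2 bits/symbol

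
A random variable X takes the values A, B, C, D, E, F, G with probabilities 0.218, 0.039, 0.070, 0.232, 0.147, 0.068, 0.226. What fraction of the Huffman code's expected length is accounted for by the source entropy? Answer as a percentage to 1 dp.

98.7%

Entropy H = −Σ p log₂ p ≈ 2.5744 bits.
Huffman merges: 39/1000+17/250→107/1000; 7/100+107/1000→177/1000; 147/1000+177/1000→81/250; 109/500+113/500→111/250; 29/125+81/250→139/250; 111/250+139/250→1. L = 326/125 ≈ 2.6080.
Efficiency = H/L = 2.5744/2.6080 = 98.7%.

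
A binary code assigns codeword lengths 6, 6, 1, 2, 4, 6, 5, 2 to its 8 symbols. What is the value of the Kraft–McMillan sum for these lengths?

With common denominator 2^6 = 64: Σ 2^(−ℓᵢ) = 1/64 + 1/64 + 32/64 + 16/64 + 4/64 + 1/64 + 2/64 + 16/64 = 73/64 = 1.140625.

1.140625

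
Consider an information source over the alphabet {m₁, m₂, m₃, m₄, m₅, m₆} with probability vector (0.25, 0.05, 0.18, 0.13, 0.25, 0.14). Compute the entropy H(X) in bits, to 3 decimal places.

2.441 bits

H = −Σ pᵢ log₂ pᵢ.
−0.25·log₂(0.25) = 0.5000
−0.05·log₂(0.05) = 0.2161
−0.18·log₂(0.18) = 0.4453
−0.13·log₂(0.13) = 0.3826
−0.25·log₂(0.25) = 0.5000
−0.14·log₂(0.14) = 0.3971
Sum ≈ 2.4412 → 2.441 bits.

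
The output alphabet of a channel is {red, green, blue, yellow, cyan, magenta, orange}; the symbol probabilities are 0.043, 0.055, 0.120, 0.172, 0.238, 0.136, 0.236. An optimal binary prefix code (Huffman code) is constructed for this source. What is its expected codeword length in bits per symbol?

2.624 bits/symbol

Repeatedly combine the two least-probable nodes; the expected code length is the sum of the merged weights.
merge 43/1000 + 11/200 → 49/500
merge 49/500 + 3/25 → 109/500
merge 17/125 + 43/250 → 77/250
merge 109/500 + 59/250 → 227/500
merge 119/500 + 77/250 → 273/500
merge 227/500 + 273/500 → 1
L = 49/500 + 109/500 + 77/250 + 227/500 + 273/500 + 1 = 328/125 = 2.624 bits/symbol.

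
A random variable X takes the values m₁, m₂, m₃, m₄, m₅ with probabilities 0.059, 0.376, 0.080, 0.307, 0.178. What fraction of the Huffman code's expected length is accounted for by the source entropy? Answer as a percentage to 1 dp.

97.6%

Entropy H = −Σ p log₂ p ≈ 2.0293 bits.
Huffman merges: 59/1000+2/25→139/1000; 139/1000+89/500→317/1000; 307/1000+317/1000→78/125; 47/125+78/125→1. L = 52/25 ≈ 2.0800.
Efficiency = H/L = 2.0293/2.0800 = 97.6%.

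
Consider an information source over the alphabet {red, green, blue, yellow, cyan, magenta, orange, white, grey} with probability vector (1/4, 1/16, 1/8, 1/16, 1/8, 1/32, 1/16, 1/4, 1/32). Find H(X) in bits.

2.8125 bits

Each probability is a power of 1/2, so log₂(1/p) is an integer.
H = Σ p·log₂(1/p) = 1/4·2 + 1/16·4 + 1/8·3 + 1/16·4 + 1/8·3 + 1/32·5 + 1/16·4 + 1/4·2 + 1/32·5 = 2.8125 bits.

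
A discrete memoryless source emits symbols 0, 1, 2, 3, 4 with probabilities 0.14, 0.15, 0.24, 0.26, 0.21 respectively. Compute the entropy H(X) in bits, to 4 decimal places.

2.2799 bits

H = −Σ pᵢ log₂ pᵢ.
−0.14·log₂(0.14) = 0.3971
−0.15·log₂(0.15) = 0.4105
−0.24·log₂(0.24) = 0.4941
−0.26·log₂(0.26) = 0.5053
−0.21·log₂(0.21) = 0.4728
Sum ≈ 2.2799 → 2.2799 bits.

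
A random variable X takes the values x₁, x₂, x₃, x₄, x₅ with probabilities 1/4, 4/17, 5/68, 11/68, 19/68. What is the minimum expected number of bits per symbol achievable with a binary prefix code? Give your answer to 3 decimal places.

Repeatedly combine the two least-probable nodes; the expected code length is the sum of the merged weights.
merge 5/68 + 11/68 → 4/17
merge 4/17 + 4/17 → 8/17
merge 1/4 + 19/68 → 9/17
merge 8/17 + 9/17 → 1
L = 4/17 + 8/17 + 9/17 + 1 = 38/17 ≈ 2.235 bits/symbol.

2.235 bits/symbol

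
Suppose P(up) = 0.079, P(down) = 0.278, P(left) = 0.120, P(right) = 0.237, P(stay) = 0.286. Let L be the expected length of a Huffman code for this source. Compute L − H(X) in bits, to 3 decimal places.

0.020 bits

Entropy H = −Σ p log₂ p ≈ 2.1785 bits.
Huffman merges: 79/1000+3/25→199/1000; 199/1000+237/1000→109/250; 139/500+143/500→141/250; 109/250+141/250→1. L = 2199/1000 ≈ 2.1990.
L − H = 2.1990 − 2.1785 = 0.020 bits.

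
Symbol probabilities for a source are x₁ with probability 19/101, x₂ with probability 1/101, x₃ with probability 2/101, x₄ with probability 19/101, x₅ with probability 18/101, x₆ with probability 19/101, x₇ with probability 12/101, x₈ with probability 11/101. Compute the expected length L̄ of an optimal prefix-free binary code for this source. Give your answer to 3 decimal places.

Repeatedly combine the two least-probable nodes; the expected code length is the sum of the merged weights.
merge 1/101 + 2/101 → 3/101
merge 3/101 + 11/101 → 14/101
merge 12/101 + 14/101 → 26/101
merge 18/101 + 19/101 → 37/101
merge 19/101 + 19/101 → 38/101
merge 26/101 + 37/101 → 63/101
merge 38/101 + 63/101 → 1
L = 3/101 + 14/101 + 26/101 + 37/101 + 38/101 + 63/101 + 1 = 282/101 ≈ 2.792 bits/symbol.

2.792 bits/symbol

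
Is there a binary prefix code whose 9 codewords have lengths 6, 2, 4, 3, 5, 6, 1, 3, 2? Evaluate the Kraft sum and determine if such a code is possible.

1.375; no

With common denominator 2^6 = 64: Σ 2^(−ℓᵢ) = 1/64 + 16/64 + 4/64 + 8/64 + 2/64 + 1/64 + 32/64 + 8/64 + 16/64 = 88/64 = 1.375.
Kraft's inequality requires Σ ≤ 1; here Σ = 1.375 > 1, so no such prefix code exists.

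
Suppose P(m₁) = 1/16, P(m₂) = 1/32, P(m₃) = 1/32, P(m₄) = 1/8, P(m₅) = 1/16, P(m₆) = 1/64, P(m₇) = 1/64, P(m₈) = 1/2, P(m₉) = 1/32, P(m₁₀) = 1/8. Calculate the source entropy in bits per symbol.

2.40625 bits

Each probability is a power of 1/2, so log₂(1/p) is an integer.
H = Σ p·log₂(1/p) = 1/16·4 + 1/32·5 + 1/32·5 + 1/8·3 + 1/16·4 + 1/64·6 + 1/64·6 + 1/2·1 + 1/32·5 + 1/8·3 = 2.40625 bits.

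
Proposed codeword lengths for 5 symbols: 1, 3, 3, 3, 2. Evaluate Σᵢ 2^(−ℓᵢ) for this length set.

With common denominator 2^3 = 8: Σ 2^(−ℓᵢ) = 4/8 + 1/8 + 1/8 + 1/8 + 2/8 = 9/8 = 1.125.

1.125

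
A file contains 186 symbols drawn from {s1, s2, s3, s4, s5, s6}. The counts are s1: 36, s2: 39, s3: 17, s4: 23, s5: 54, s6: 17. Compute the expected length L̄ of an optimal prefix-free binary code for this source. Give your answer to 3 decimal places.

Probabilities are the counts divided by 186.
Repeatedly combine the two least-probable nodes; the expected code length is the sum of the merged weights.
merge 17/186 + 17/186 → 17/93
merge 23/186 + 17/93 → 19/62
merge 6/31 + 13/62 → 25/62
merge 9/31 + 19/62 → 37/62
merge 25/62 + 37/62 → 1
L = 17/93 + 19/62 + 25/62 + 37/62 + 1 = 463/186 ≈ 2.489 bits/symbol.

2.489 bits/symbol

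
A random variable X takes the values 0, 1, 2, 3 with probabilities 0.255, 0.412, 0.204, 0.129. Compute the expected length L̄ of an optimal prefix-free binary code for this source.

1.921 bits/symbol

Repeatedly combine the two least-probable nodes; the expected code length is the sum of the merged weights.
merge 129/1000 + 51/250 → 333/1000
merge 51/200 + 333/1000 → 147/250
merge 103/250 + 147/250 → 1
L = 333/1000 + 147/250 + 1 = 1921/1000 = 1.921 bits/symbol.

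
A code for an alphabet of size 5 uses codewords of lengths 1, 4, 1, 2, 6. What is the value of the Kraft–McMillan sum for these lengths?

With common denominator 2^6 = 64: Σ 2^(−ℓᵢ) = 32/64 + 4/64 + 32/64 + 16/64 + 1/64 = 85/64 = 1.328125.

1.328125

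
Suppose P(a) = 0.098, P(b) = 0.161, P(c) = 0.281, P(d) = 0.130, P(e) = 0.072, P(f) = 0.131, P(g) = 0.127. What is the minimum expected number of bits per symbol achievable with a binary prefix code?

2.719 bits/symbol

Repeatedly combine the two least-probable nodes; the expected code length is the sum of the merged weights.
merge 9/125 + 49/500 → 17/100
merge 127/1000 + 13/100 → 257/1000
merge 131/1000 + 161/1000 → 73/250
merge 17/100 + 257/1000 → 427/1000
merge 281/1000 + 73/250 → 573/1000
merge 427/1000 + 573/1000 → 1
L = 17/100 + 257/1000 + 73/250 + 427/1000 + 573/1000 + 1 = 2719/1000 = 2.719 bits/symbol.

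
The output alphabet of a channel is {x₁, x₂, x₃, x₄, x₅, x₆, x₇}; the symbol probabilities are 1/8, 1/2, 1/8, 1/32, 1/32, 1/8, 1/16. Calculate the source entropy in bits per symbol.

2.1875 bits

Each probability is a power of 1/2, so log₂(1/p) is an integer.
H = Σ p·log₂(1/p) = 1/8·3 + 1/2·1 + 1/8·3 + 1/32·5 + 1/32·5 + 1/8·3 + 1/16·4 = 2.1875 bits.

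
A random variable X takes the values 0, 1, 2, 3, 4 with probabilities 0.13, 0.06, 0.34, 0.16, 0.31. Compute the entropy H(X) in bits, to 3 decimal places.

H = −Σ pᵢ log₂ pᵢ.
−0.13·log₂(0.13) = 0.3826
−0.06·log₂(0.06) = 0.2435
−0.34·log₂(0.34) = 0.5292
−0.16·log₂(0.16) = 0.4230
−0.31·log₂(0.31) = 0.5238
Sum ≈ 2.1022 → 2.102 bits.

2.102 bits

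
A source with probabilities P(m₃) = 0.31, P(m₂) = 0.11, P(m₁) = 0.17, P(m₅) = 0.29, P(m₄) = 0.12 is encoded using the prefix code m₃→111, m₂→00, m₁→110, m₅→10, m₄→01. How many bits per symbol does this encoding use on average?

2.48 bits/symbol

L̄ = Σ pᵢ·ℓᵢ = 0.31·3 + 0.11·2 + 0.17·3 + 0.29·2 + 0.12·2 = 2.48 bits/symbol.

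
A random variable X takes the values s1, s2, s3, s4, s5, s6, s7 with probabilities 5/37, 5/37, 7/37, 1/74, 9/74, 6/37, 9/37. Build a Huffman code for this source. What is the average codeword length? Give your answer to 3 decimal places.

2.703 bits/symbol

Repeatedly combine the two least-probable nodes; the expected code length is the sum of the merged weights.
merge 1/74 + 9/74 → 5/37
merge 5/37 + 5/37 → 10/37
merge 5/37 + 6/37 → 11/37
merge 7/37 + 9/37 → 16/37
merge 10/37 + 11/37 → 21/37
merge 16/37 + 21/37 → 1
L = 5/37 + 10/37 + 11/37 + 16/37 + 21/37 + 1 = 100/37 ≈ 2.703 bits/symbol.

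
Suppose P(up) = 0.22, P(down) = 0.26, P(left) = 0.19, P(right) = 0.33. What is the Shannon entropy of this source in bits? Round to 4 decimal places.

H = −Σ pᵢ log₂ pᵢ.
−0.22·log₂(0.22) = 0.4806
−0.26·log₂(0.26) = 0.5053
−0.19·log₂(0.19) = 0.4552
−0.33·log₂(0.33) = 0.5278
Sum ≈ 1.9689 → 1.9689 bits.

1.9689 bits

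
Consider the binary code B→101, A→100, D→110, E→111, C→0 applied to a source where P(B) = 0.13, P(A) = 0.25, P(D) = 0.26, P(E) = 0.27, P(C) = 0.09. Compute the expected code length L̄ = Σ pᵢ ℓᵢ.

2.82 bits/symbol

L̄ = Σ pᵢ·ℓᵢ = 0.13·3 + 0.25·3 + 0.26·3 + 0.27·3 + 0.09·1 = 2.82 bits/symbol.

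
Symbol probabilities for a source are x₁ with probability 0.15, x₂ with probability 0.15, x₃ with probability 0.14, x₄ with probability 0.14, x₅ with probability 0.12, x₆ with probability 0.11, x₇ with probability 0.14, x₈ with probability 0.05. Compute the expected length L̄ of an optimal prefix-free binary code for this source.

3 bits/symbol

Repeatedly combine the two least-probable nodes; the expected code length is the sum of the merged weights.
merge 1/20 + 11/100 → 4/25
merge 3/25 + 7/50 → 13/50
merge 7/50 + 7/50 → 7/25
merge 3/20 + 3/20 → 3/10
merge 4/25 + 13/50 → 21/50
merge 7/25 + 3/10 → 29/50
merge 21/50 + 29/50 → 1
L = 4/25 + 13/50 + 7/25 + 3/10 + 21/50 + 29/50 + 1 = 3 bits/symbol.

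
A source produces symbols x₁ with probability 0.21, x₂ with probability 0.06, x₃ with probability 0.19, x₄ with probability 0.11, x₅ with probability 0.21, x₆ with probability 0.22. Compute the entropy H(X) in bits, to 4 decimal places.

H = −Σ pᵢ log₂ pᵢ.
−0.21·log₂(0.21) = 0.4728
−0.06·log₂(0.06) = 0.2435
−0.19·log₂(0.19) = 0.4552
−0.11·log₂(0.11) = 0.3503
−0.21·log₂(0.21) = 0.4728
−0.22·log₂(0.22) = 0.4806
Sum ≈ 2.4753 → 2.4753 bits.

2.4753 bits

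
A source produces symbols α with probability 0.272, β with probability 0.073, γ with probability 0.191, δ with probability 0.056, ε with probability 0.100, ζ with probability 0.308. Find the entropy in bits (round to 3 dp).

2.331 bits

H = −Σ pᵢ log₂ pᵢ.
−0.272·log₂(0.272) = 0.5109
−0.073·log₂(0.073) = 0.2756
−0.191·log₂(0.191) = 0.4562
−0.056·log₂(0.056) = 0.2329
−0.100·log₂(0.100) = 0.3322
−0.308·log₂(0.308) = 0.5233
Sum ≈ 2.3311 → 2.331 bits.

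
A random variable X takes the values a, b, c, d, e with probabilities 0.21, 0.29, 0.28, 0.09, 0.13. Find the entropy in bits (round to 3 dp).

H = −Σ pᵢ log₂ pᵢ.
−0.21·log₂(0.21) = 0.4728
−0.29·log₂(0.29) = 0.5179
−0.28·log₂(0.28) = 0.5142
−0.09·log₂(0.09) = 0.3127
−0.13·log₂(0.13) = 0.3826
Sum ≈ 2.2002 → 2.200 bits.

2.200 bits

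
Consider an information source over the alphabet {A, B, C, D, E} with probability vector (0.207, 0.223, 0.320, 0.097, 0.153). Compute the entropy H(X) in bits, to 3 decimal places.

2.220 bits

H = −Σ pᵢ log₂ pᵢ.
−0.207·log₂(0.207) = 0.4704
−0.223·log₂(0.223) = 0.4828
−0.320·log₂(0.320) = 0.5260
−0.097·log₂(0.097) = 0.3265
−0.153·log₂(0.153) = 0.4144
Sum ≈ 2.2200 → 2.220 bits.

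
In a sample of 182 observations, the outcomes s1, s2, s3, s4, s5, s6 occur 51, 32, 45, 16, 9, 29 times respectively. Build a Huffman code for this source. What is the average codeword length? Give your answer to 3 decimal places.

Probabilities are the counts divided by 182.
Repeatedly combine the two least-probable nodes; the expected code length is the sum of the merged weights.
merge 9/182 + 8/91 → 25/182
merge 25/182 + 29/182 → 27/91
merge 16/91 + 45/182 → 11/26
merge 51/182 + 27/91 → 15/26
merge 11/26 + 15/26 → 1
L = 25/182 + 27/91 + 11/26 + 15/26 + 1 = 443/182 ≈ 2.434 bits/symbol.

2.434 bits/symbol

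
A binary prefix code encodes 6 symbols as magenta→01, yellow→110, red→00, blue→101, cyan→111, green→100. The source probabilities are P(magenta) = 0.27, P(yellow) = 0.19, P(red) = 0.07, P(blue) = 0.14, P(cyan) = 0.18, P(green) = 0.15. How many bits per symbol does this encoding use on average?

2.66 bits/symbol

L̄ = Σ pᵢ·ℓᵢ = 0.27·2 + 0.19·3 + 0.07·2 + 0.14·3 + 0.18·3 + 0.15·3 = 2.66 bits/symbol.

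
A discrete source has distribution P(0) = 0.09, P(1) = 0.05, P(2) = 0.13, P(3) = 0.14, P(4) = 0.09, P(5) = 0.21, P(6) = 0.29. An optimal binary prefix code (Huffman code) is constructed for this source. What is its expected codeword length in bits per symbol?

Repeatedly combine the two least-probable nodes; the expected code length is the sum of the merged weights.
merge 1/20 + 9/100 → 7/50
merge 9/100 + 13/100 → 11/50
merge 7/50 + 7/50 → 7/25
merge 21/100 + 11/50 → 43/100
merge 7/25 + 29/100 → 57/100
merge 43/100 + 57/100 → 1
L = 7/50 + 11/50 + 7/25 + 43/100 + 57/100 + 1 = 66/25 = 2.64 bits/symbol.

2.64 bits/symbol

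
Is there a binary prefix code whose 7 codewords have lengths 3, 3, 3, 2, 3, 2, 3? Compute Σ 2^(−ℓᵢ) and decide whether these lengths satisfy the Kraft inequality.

1.125; no

With common denominator 2^3 = 8: Σ 2^(−ℓᵢ) = 1/8 + 1/8 + 1/8 + 2/8 + 1/8 + 2/8 + 1/8 = 9/8 = 1.125.
Kraft's inequality requires Σ ≤ 1; here Σ = 1.125 > 1, so no such prefix code exists.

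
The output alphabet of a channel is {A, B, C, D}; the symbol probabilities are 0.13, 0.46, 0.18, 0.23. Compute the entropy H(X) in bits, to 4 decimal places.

1.8310 bits

H = −Σ pᵢ log₂ pᵢ.
−0.13·log₂(0.13) = 0.3826
−0.46·log₂(0.46) = 0.5153
−0.18·log₂(0.18) = 0.4453
−0.23·log₂(0.23) = 0.4877
Sum ≈ 1.8310 → 1.8310 bits.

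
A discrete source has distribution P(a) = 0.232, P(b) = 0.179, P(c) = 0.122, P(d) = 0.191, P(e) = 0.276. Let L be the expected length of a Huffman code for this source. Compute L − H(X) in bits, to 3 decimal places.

Entropy H = −Σ p log₂ p ≈ 2.2723 bits.
Huffman merges: 61/500+179/1000→301/1000; 191/1000+29/125→423/1000; 69/250+301/1000→577/1000; 423/1000+577/1000→1. L = 2301/1000 ≈ 2.3010.
L − H = 2.3010 − 2.2723 = 0.029 bits.

0.029 bits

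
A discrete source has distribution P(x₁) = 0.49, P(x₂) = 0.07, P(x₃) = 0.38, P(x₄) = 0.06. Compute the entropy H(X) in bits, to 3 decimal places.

1.547 bits

H = −Σ pᵢ log₂ pᵢ.
−0.49·log₂(0.49) = 0.5043
−0.07·log₂(0.07) = 0.2686
−0.38·log₂(0.38) = 0.5305
−0.06·log₂(0.06) = 0.2435
Sum ≈ 1.5468 → 1.547 bits.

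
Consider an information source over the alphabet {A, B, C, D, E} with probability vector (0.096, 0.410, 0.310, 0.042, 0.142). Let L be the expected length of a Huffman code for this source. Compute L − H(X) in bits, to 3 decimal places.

0.040 bits

Entropy H = −Σ p log₂ p ≈ 1.9677 bits.
Huffman merges: 21/500+12/125→69/500; 69/500+71/500→7/25; 7/25+31/100→59/100; 41/100+59/100→1. L = 251/125 ≈ 2.0080.
L − H = 2.0080 − 1.9677 = 0.040 bits.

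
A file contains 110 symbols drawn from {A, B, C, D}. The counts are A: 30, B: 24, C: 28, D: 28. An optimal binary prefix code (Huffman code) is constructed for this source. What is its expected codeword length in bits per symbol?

Probabilities are the counts divided by 110.
Repeatedly combine the two least-probable nodes; the expected code length is the sum of the merged weights.
merge 12/55 + 14/55 → 26/55
merge 14/55 + 3/11 → 29/55
merge 26/55 + 29/55 → 1
L = 26/55 + 29/55 + 1 = 2 bits/symbol.

2 bits/symbol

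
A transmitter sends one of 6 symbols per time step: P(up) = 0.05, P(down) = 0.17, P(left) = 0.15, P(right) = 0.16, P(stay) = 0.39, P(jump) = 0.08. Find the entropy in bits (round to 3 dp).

2.306 bits

H = −Σ pᵢ log₂ pᵢ.
−0.05·log₂(0.05) = 0.2161
−0.17·log₂(0.17) = 0.4346
−0.15·log₂(0.15) = 0.4105
−0.16·log₂(0.16) = 0.4230
−0.39·log₂(0.39) = 0.5298
−0.08·log₂(0.08) = 0.2915
Sum ≈ 2.3056 → 2.306 bits.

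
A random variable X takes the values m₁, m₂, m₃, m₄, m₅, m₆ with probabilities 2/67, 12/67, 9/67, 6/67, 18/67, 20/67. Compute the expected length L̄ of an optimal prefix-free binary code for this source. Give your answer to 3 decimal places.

2.373 bits/symbol

Repeatedly combine the two least-probable nodes; the expected code length is the sum of the merged weights.
merge 2/67 + 6/67 → 8/67
merge 8/67 + 9/67 → 17/67
merge 12/67 + 17/67 → 29/67
merge 18/67 + 20/67 → 38/67
merge 29/67 + 38/67 → 1
L = 8/67 + 17/67 + 29/67 + 38/67 + 1 = 159/67 ≈ 2.373 bits/symbol.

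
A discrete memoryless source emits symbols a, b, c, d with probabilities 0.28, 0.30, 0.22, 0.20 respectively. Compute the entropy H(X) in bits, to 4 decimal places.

H = −Σ pᵢ log₂ pᵢ.
−0.28·log₂(0.28) = 0.5142
−0.30·log₂(0.30) = 0.5211
−0.22·log₂(0.22) = 0.4806
−0.20·log₂(0.20) = 0.4644
Sum ≈ 1.9803 → 1.9803 bits.

1.9803 bits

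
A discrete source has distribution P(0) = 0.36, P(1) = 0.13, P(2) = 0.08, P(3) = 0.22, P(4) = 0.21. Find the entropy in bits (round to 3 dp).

2.158 bits

H = −Σ pᵢ log₂ pᵢ.
−0.36·log₂(0.36) = 0.5306
−0.13·log₂(0.13) = 0.3826
−0.08·log₂(0.08) = 0.2915
−0.22·log₂(0.22) = 0.4806
−0.21·log₂(0.21) = 0.4728
Sum ≈ 2.1582 → 2.158 bits.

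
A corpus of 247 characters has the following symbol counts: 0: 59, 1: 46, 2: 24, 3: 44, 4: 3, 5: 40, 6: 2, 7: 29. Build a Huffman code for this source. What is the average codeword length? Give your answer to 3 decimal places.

Probabilities are the counts divided by 247.
Repeatedly combine the two least-probable nodes; the expected code length is the sum of the merged weights.
merge 2/247 + 3/247 → 5/247
merge 5/247 + 24/247 → 29/247
merge 29/247 + 29/247 → 58/247
merge 40/247 + 44/247 → 84/247
merge 46/247 + 58/247 → 8/19
merge 59/247 + 84/247 → 11/19
merge 8/19 + 11/19 → 1
L = 5/247 + 29/247 + 58/247 + 84/247 + 8/19 + 11/19 + 1 = 670/247 ≈ 2.713 bits/symbol.

2.713 bits/symbol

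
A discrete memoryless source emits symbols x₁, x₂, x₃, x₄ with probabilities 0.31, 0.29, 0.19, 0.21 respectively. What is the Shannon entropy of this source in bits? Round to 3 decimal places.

H = −Σ pᵢ log₂ pᵢ.
−0.31·log₂(0.31) = 0.5238
−0.29·log₂(0.29) = 0.5179
−0.19·log₂(0.19) = 0.4552
−0.21·log₂(0.21) = 0.4728
Sum ≈ 1.9697 → 1.970 bits.

1.970 bits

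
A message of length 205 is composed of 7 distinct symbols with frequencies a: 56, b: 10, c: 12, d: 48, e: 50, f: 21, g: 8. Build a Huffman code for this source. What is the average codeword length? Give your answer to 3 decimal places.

2.483 bits/symbol

Probabilities are the counts divided by 205.
Repeatedly combine the two least-probable nodes; the expected code length is the sum of the merged weights.
merge 8/205 + 2/41 → 18/205
merge 12/205 + 18/205 → 6/41
merge 21/205 + 6/41 → 51/205
merge 48/205 + 10/41 → 98/205
merge 51/205 + 56/205 → 107/205
merge 98/205 + 107/205 → 1
L = 18/205 + 6/41 + 51/205 + 98/205 + 107/205 + 1 = 509/205 ≈ 2.483 bits/symbol.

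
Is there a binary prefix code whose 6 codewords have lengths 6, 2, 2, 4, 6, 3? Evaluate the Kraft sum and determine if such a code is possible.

0.71875; yes

With common denominator 2^6 = 64: Σ 2^(−ℓᵢ) = 1/64 + 16/64 + 16/64 + 4/64 + 1/64 + 8/64 = 46/64 = 0.71875.
Kraft's inequality requires Σ ≤ 1; here Σ = 0.71875 ≤ 1, so such a prefix code exists.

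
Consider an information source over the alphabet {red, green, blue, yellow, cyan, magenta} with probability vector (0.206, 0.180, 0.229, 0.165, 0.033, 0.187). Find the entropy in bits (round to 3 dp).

2.445 bits

H = −Σ pᵢ log₂ pᵢ.
−0.206·log₂(0.206) = 0.4695
−0.180·log₂(0.180) = 0.4453
−0.229·log₂(0.229) = 0.4870
−0.165·log₂(0.165) = 0.4289
−0.033·log₂(0.033) = 0.1624
−0.187·log₂(0.187) = 0.4523
Sum ≈ 2.4455 → 2.445 bits.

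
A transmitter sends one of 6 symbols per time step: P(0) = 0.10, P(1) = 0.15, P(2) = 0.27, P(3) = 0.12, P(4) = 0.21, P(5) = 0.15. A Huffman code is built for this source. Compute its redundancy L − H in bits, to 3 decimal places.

Entropy H = −Σ p log₂ p ≈ 2.5032 bits.
Huffman merges: 1/10+3/25→11/50; 3/20+3/20→3/10; 21/100+11/50→43/100; 27/100+3/10→57/100; 43/100+57/100→1. L = 63/25 ≈ 2.5200.
L − H = 2.5200 − 2.5032 = 0.017 bits.

0.017 bits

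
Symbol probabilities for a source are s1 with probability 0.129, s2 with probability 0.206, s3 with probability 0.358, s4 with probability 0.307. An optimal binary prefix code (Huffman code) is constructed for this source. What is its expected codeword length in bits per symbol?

1.977 bits/symbol

Repeatedly combine the two least-probable nodes; the expected code length is the sum of the merged weights.
merge 129/1000 + 103/500 → 67/200
merge 307/1000 + 67/200 → 321/500
merge 179/500 + 321/500 → 1
L = 67/200 + 321/500 + 1 = 1977/1000 = 1.977 bits/symbol.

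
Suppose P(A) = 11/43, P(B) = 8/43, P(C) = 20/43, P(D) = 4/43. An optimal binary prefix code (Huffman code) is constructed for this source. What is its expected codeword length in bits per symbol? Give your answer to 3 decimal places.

Repeatedly combine the two least-probable nodes; the expected code length is the sum of the merged weights.
merge 4/43 + 8/43 → 12/43
merge 11/43 + 12/43 → 23/43
merge 20/43 + 23/43 → 1
L = 12/43 + 23/43 + 1 = 78/43 ≈ 1.814 bits/symbol.

1.814 bits/symbol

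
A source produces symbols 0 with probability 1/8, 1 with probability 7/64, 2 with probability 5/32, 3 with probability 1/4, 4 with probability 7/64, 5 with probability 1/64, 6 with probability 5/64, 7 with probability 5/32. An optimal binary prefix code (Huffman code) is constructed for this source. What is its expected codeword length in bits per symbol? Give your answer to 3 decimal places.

2.844 bits/symbol

Repeatedly combine the two least-probable nodes; the expected code length is the sum of the merged weights.
merge 1/64 + 5/64 → 3/32
merge 3/32 + 7/64 → 13/64
merge 7/64 + 1/8 → 15/64
merge 5/32 + 5/32 → 5/16
merge 13/64 + 15/64 → 7/16
merge 1/4 + 5/16 → 9/16
merge 7/16 + 9/16 → 1
L = 3/32 + 13/64 + 15/64 + 5/16 + 7/16 + 9/16 + 1 = 91/32 ≈ 2.844 bits/symbol.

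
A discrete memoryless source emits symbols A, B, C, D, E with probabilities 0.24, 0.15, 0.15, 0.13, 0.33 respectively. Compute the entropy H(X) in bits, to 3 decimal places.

H = −Σ pᵢ log₂ pᵢ.
−0.24·log₂(0.24) = 0.4941
−0.15·log₂(0.15) = 0.4105
−0.15·log₂(0.15) = 0.4105
−0.13·log₂(0.13) = 0.3826
−0.33·log₂(0.33) = 0.5278
Sum ≈ 2.2257 → 2.226 bits.

2.226 bits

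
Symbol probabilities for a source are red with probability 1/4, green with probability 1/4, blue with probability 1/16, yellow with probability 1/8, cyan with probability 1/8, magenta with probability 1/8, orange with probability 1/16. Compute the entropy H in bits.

Each probability is a power of 1/2, so log₂(1/p) is an integer.
H = Σ p·log₂(1/p) = 1/4·2 + 1/4·2 + 1/16·4 + 1/8·3 + 1/8·3 + 1/8·3 + 1/16·4 = 2.625 bits.

2.625 bits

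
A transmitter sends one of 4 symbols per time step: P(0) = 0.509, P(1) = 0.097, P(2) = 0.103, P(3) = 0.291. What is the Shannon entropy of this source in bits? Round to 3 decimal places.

H = −Σ pᵢ log₂ pᵢ.
−0.509·log₂(0.509) = 0.4959
−0.097·log₂(0.097) = 0.3265
−0.103·log₂(0.103) = 0.3378
−0.291·log₂(0.291) = 0.5182
Sum ≈ 1.6784 → 1.678 bits.

1.678 bits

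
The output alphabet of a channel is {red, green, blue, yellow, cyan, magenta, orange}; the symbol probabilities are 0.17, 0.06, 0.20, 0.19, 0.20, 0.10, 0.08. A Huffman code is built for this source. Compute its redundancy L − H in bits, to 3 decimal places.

0.054 bits

Entropy H = −Σ p log₂ p ≈ 2.6858 bits.
Huffman merges: 3/50+2/25→7/50; 1/10+7/50→6/25; 17/100+19/100→9/25; 1/5+1/5→2/5; 6/25+9/25→3/5; 2/5+3/5→1. L = 137/50 ≈ 2.7400.
L − H = 2.7400 − 2.6858 = 0.054 bits.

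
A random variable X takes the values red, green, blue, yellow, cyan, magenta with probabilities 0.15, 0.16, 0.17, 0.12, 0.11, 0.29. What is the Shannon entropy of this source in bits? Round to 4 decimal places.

H = −Σ pᵢ log₂ pᵢ.
−0.15·log₂(0.15) = 0.4105
−0.16·log₂(0.16) = 0.4230
−0.17·log₂(0.17) = 0.4346
−0.12·log₂(0.12) = 0.3671
−0.11·log₂(0.11) = 0.3503
−0.29·log₂(0.29) = 0.5179
Sum ≈ 2.5034 → 2.5034 bits.

2.5034 bits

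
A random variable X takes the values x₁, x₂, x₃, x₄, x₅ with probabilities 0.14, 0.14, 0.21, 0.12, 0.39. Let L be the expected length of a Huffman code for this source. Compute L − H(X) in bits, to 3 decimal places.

0.056 bits

Entropy H = −Σ p log₂ p ≈ 2.1639 bits.
Huffman merges: 3/25+7/50→13/50; 7/50+21/100→7/20; 13/50+7/20→61/100; 39/100+61/100→1. L = 111/50 ≈ 2.2200.
L − H = 2.2200 − 2.1639 = 0.056 bits.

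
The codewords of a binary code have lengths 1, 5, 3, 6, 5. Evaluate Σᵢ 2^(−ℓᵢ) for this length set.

0.703125

With common denominator 2^6 = 64: Σ 2^(−ℓᵢ) = 32/64 + 2/64 + 8/64 + 1/64 + 2/64 = 45/64 = 0.703125.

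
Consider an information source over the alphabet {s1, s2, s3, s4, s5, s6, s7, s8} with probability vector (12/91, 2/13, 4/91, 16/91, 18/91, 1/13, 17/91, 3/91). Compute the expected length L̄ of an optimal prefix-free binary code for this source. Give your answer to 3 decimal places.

2.846 bits/symbol

Repeatedly combine the two least-probable nodes; the expected code length is the sum of the merged weights.
merge 3/91 + 4/91 → 1/13
merge 1/13 + 1/13 → 2/13
merge 12/91 + 2/13 → 2/7
merge 2/13 + 16/91 → 30/91
merge 17/91 + 18/91 → 5/13
merge 2/7 + 30/91 → 8/13
merge 5/13 + 8/13 → 1
L = 1/13 + 2/13 + 2/7 + 30/91 + 5/13 + 8/13 + 1 = 37/13 ≈ 2.846 bits/symbol.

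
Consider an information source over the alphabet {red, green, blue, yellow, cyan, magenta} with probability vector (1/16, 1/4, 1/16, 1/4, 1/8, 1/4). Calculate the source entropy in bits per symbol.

Each probability is a power of 1/2, so log₂(1/p) is an integer.
H = Σ p·log₂(1/p) = 1/16·4 + 1/4·2 + 1/16·4 + 1/4·2 + 1/8·3 + 1/4·2 = 2.375 bits.

2.375 bits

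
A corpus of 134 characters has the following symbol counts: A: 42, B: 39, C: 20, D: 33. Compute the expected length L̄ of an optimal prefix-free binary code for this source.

Probabilities are the counts divided by 134.
Repeatedly combine the two least-probable nodes; the expected code length is the sum of the merged weights.
merge 10/67 + 33/134 → 53/134
merge 39/134 + 21/67 → 81/134
merge 53/134 + 81/134 → 1
L = 53/134 + 81/134 + 1 = 2 bits/symbol.

2 bits/symbol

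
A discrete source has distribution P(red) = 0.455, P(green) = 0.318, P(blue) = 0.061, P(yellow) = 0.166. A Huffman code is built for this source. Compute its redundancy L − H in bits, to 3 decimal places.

0.053 bits

Entropy H = −Σ p log₂ p ≈ 1.7187 bits.
Huffman merges: 61/1000+83/500→227/1000; 227/1000+159/500→109/200; 91/200+109/200→1. L = 443/250 ≈ 1.7720.
L − H = 1.7720 − 1.7187 = 0.053 bits.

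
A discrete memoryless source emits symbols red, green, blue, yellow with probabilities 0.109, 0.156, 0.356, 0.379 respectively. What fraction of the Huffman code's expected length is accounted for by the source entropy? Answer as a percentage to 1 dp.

Entropy H = −Σ p log₂ p ≈ 1.8276 bits.
Huffman merges: 109/1000+39/250→53/200; 53/200+89/250→621/1000; 379/1000+621/1000→1. L = 943/500 ≈ 1.8860.
Efficiency = H/L = 1.8276/1.8860 = 96.9%.

96.9%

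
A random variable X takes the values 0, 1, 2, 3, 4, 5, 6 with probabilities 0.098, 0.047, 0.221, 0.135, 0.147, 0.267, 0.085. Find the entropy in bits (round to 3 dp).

H = −Σ pᵢ log₂ pᵢ.
−0.098·log₂(0.098) = 0.3284
−0.047·log₂(0.047) = 0.2073
−0.221·log₂(0.221) = 0.4813
−0.135·log₂(0.135) = 0.3900
−0.147·log₂(0.147) = 0.4066
−0.267·log₂(0.267) = 0.5087
−0.085·log₂(0.085) = 0.3023
Sum ≈ 2.6246 → 2.625 bits.

2.625 bits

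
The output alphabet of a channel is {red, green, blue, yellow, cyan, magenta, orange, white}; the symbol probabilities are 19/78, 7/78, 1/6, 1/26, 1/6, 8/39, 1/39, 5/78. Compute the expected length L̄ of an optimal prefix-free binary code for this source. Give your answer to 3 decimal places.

Repeatedly combine the two least-probable nodes; the expected code length is the sum of the merged weights.
merge 1/39 + 1/26 → 5/78
merge 5/78 + 5/78 → 5/39
merge 7/78 + 5/39 → 17/78
merge 1/6 + 1/6 → 1/3
merge 8/39 + 17/78 → 11/26
merge 19/78 + 1/3 → 15/26
merge 11/26 + 15/26 → 1
L = 5/78 + 5/39 + 17/78 + 1/3 + 11/26 + 15/26 + 1 = 107/39 ≈ 2.744 bits/symbol.

2.744 bits/symbol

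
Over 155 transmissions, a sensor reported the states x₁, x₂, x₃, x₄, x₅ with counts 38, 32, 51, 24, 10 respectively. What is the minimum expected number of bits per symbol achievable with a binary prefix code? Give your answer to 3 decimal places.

2.219 bits/symbol

Probabilities are the counts divided by 155.
Repeatedly combine the two least-probable nodes; the expected code length is the sum of the merged weights.
merge 2/31 + 24/155 → 34/155
merge 32/155 + 34/155 → 66/155
merge 38/155 + 51/155 → 89/155
merge 66/155 + 89/155 → 1
L = 34/155 + 66/155 + 89/155 + 1 = 344/155 ≈ 2.219 bits/symbol.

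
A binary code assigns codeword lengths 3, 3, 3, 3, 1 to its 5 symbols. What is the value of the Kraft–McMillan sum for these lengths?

1

With common denominator 2^3 = 8: Σ 2^(−ℓᵢ) = 1/8 + 1/8 + 1/8 + 1/8 + 4/8 = 8/8 = 1.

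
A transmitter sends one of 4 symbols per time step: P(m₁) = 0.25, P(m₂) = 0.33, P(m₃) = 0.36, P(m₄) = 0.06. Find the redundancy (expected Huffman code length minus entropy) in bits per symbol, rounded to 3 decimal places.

Entropy H = −Σ p log₂ p ≈ 1.8020 bits.
Huffman merges: 3/50+1/4→31/100; 31/100+33/100→16/25; 9/25+16/25→1. L = 39/20 ≈ 1.9500.
L − H = 1.9500 − 1.8020 = 0.148 bits.

0.148 bits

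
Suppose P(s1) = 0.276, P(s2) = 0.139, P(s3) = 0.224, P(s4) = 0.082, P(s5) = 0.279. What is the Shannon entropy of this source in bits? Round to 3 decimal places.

2.202 bits

H = −Σ pᵢ log₂ pᵢ.
−0.276·log₂(0.276) = 0.5126
−0.139·log₂(0.139) = 0.3957
−0.224·log₂(0.224) = 0.4835
−0.082·log₂(0.082) = 0.2959
−0.279·log₂(0.279) = 0.5138
Sum ≈ 2.2015 → 2.202 bits.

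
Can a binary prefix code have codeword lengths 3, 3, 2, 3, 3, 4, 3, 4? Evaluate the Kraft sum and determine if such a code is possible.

With common denominator 2^4 = 16: Σ 2^(−ℓᵢ) = 2/16 + 2/16 + 4/16 + 2/16 + 2/16 + 1/16 + 2/16 + 1/16 = 16/16 = 1.
Kraft's inequality requires Σ ≤ 1; here Σ = 1 ≤ 1, so such a prefix code exists.

1; yes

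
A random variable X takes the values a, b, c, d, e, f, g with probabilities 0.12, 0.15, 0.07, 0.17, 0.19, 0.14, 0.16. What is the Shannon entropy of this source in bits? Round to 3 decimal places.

H = −Σ pᵢ log₂ pᵢ.
−0.12·log₂(0.12) = 0.3671
−0.15·log₂(0.15) = 0.4105
−0.07·log₂(0.07) = 0.2686
−0.17·log₂(0.17) = 0.4346
−0.19·log₂(0.19) = 0.4552
−0.14·log₂(0.14) = 0.3971
−0.16·log₂(0.16) = 0.4230
Sum ≈ 2.7561 → 2.756 bits.

2.756 bits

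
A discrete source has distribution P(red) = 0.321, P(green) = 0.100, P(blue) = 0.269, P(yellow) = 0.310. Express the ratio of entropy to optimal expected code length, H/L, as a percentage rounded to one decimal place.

94.6%

Entropy H = −Σ p log₂ p ≈ 1.8918 bits.
Huffman merges: 1/10+269/1000→369/1000; 31/100+321/1000→631/1000; 369/1000+631/1000→1. L = 2 ≈ 2.0000.
Efficiency = H/L = 1.8918/2.0000 = 94.6%.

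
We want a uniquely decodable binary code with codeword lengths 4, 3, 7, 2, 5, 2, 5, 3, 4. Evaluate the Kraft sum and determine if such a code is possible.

0.9453125; yes

With common denominator 2^7 = 128: Σ 2^(−ℓᵢ) = 8/128 + 16/128 + 1/128 + 32/128 + 4/128 + 32/128 + 4/128 + 16/128 + 8/128 = 121/128 = 0.9453125.
Kraft's inequality requires Σ ≤ 1; here Σ = 0.9453125 ≤ 1, so such a prefix code exists.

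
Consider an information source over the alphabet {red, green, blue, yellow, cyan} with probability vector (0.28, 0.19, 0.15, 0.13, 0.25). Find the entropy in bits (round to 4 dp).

H = −Σ pᵢ log₂ pᵢ.
−0.28·log₂(0.28) = 0.5142
−0.19·log₂(0.19) = 0.4552
−0.15·log₂(0.15) = 0.4105
−0.13·log₂(0.13) = 0.3826
−0.25·log₂(0.25) = 0.5000
Sum ≈ 2.2626 → 2.2626 bits.

2.2626 bits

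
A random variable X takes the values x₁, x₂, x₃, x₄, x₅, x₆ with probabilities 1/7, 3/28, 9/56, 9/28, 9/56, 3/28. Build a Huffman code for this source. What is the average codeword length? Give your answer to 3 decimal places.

2.518 bits/symbol

Repeatedly combine the two least-probable nodes; the expected code length is the sum of the merged weights.
merge 3/28 + 3/28 → 3/14
merge 1/7 + 9/56 → 17/56
merge 9/56 + 3/14 → 3/8
merge 17/56 + 9/28 → 5/8
merge 3/8 + 5/8 → 1
L = 3/14 + 17/56 + 3/8 + 5/8 + 1 = 141/56 ≈ 2.518 bits/symbol.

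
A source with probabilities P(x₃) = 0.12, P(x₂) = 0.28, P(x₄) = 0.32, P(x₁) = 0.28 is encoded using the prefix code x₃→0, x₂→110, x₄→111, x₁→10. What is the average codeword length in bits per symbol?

2.48 bits/symbol

L̄ = Σ pᵢ·ℓᵢ = 0.12·1 + 0.28·3 + 0.32·3 + 0.28·2 = 2.48 bits/symbol.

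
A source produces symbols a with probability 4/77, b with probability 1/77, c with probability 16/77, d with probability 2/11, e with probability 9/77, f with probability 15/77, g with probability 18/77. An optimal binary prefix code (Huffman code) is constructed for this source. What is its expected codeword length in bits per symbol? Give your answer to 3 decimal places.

2.610 bits/symbol

Repeatedly combine the two least-probable nodes; the expected code length is the sum of the merged weights.
merge 1/77 + 4/77 → 5/77
merge 5/77 + 9/77 → 2/11
merge 2/11 + 2/11 → 4/11
merge 15/77 + 16/77 → 31/77
merge 18/77 + 4/11 → 46/77
merge 31/77 + 46/77 → 1
L = 5/77 + 2/11 + 4/11 + 31/77 + 46/77 + 1 = 201/77 ≈ 2.610 bits/symbol.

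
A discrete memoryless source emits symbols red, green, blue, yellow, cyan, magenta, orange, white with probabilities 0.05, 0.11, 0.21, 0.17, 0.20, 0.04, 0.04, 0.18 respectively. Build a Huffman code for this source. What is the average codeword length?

2.8 bits/symbol

Repeatedly combine the two least-probable nodes; the expected code length is the sum of the merged weights.
merge 1/25 + 1/25 → 2/25
merge 1/20 + 2/25 → 13/100
merge 11/100 + 13/100 → 6/25
merge 17/100 + 9/50 → 7/20
merge 1/5 + 21/100 → 41/100
merge 6/25 + 7/20 → 59/100
merge 41/100 + 59/100 → 1
L = 2/25 + 13/100 + 6/25 + 7/20 + 41/100 + 59/100 + 1 = 14/5 = 2.8 bits/symbol.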